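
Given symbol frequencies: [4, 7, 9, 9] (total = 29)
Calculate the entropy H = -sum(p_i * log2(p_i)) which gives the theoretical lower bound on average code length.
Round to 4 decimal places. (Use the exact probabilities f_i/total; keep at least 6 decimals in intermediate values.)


Per-symbol terms -p_i * log2(p_i) with p_i = f_i/29:
  p = 4/29 = 0.137931: log2(p) = -2.857981, -p*log2(p) = 0.394204
  p = 7/29 = 0.241379: log2(p) = -2.050626, -p*log2(p) = 0.494979
  p = 9/29 = 0.310345: log2(p) = -1.688056, -p*log2(p) = 0.523879
  p = 9/29 = 0.310345: log2(p) = -1.688056, -p*log2(p) = 0.523879
H = 0.394204 + 0.494979 + 0.523879 + 0.523879 = 1.936941

H = 1.9369 bits/symbol


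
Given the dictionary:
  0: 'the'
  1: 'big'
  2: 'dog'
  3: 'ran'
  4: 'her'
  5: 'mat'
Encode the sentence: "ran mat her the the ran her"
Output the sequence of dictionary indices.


Look up each word in the dictionary:
  'ran' -> 3
  'mat' -> 5
  'her' -> 4
  'the' -> 0
  'the' -> 0
  'ran' -> 3
  'her' -> 4

Encoded: [3, 5, 4, 0, 0, 3, 4]


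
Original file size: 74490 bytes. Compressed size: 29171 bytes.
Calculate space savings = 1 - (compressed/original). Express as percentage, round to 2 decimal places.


ratio = compressed/original = 29171/74490 = 0.39161
savings = 1 - ratio = 1 - 0.39161 = 0.60839
as a percentage: 0.60839 * 100 = 60.84%

Space savings = 1 - 29171/74490 = 60.84%


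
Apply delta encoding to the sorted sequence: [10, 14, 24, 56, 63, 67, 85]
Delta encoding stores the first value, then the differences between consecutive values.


First value: 10
Deltas:
  14 - 10 = 4
  24 - 14 = 10
  56 - 24 = 32
  63 - 56 = 7
  67 - 63 = 4
  85 - 67 = 18


Delta encoded: [10, 4, 10, 32, 7, 4, 18]


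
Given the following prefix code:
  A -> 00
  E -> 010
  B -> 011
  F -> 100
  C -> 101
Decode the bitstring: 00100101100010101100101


Decoding step by step:
Bits 00 -> A
Bits 100 -> F
Bits 101 -> C
Bits 100 -> F
Bits 010 -> E
Bits 101 -> C
Bits 100 -> F
Bits 101 -> C


Decoded message: AFCFECFC


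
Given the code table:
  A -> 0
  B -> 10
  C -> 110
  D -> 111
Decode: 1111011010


Decoding:
111 -> D
10 -> B
110 -> C
10 -> B


Result: DBCB


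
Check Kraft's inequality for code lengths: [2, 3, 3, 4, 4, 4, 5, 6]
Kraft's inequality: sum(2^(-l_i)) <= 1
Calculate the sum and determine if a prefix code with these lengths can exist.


Sum = 2^(-2) + 2^(-3) + 2^(-3) + 2^(-4) + 2^(-4) + 2^(-4) + 2^(-5) + 2^(-6)
    = 0.25 + 0.125 + 0.125 + 0.0625 + 0.0625 + 0.0625 + 0.03125 + 0.015625
    = 47/64 = 0.734375
Since 0.734375 <= 1, Kraft's inequality IS satisfied.
A prefix code with these lengths CAN exist.

Kraft sum = 0.734375. Satisfied.


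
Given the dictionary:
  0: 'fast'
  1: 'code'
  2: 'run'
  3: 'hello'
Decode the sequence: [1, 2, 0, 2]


Look up each index in the dictionary:
  1 -> 'code'
  2 -> 'run'
  0 -> 'fast'
  2 -> 'run'

Decoded: "code run fast run"


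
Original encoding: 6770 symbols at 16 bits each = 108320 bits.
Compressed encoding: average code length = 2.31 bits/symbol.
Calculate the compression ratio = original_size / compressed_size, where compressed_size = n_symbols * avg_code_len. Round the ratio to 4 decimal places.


original_size = n_symbols * orig_bits = 6770 * 16 = 108320 bits
compressed_size = n_symbols * avg_code_len = 6770 * 2.31 = 15638.7 bits
ratio = original_size / compressed_size = 108320 / 15638.7 = 6.9264

Compression ratio = 6.9264


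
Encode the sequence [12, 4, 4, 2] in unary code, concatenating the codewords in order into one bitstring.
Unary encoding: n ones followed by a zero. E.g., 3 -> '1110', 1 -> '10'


Encode each number as n ones followed by a terminating 0:
  12 -> 1111111111110 (13 bits)
  4 -> 11110 (5 bits)
  4 -> 11110 (5 bits)
  2 -> 110 (3 bits)
Total length = 13 + 5 + 5 + 3 = 26 bits.

Unary([12, 4, 4, 2]) = 11111111111101111011110110 (26 bits)


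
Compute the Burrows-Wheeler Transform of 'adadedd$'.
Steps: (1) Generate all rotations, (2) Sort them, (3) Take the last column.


Rotations (sorted):
  0: $adadedd -> last char: d
  1: adadedd$ -> last char: $
  2: adedd$ad -> last char: d
  3: d$adaded -> last char: d
  4: dadedd$a -> last char: a
  5: dd$adade -> last char: e
  6: dedd$ada -> last char: a
  7: edd$adad -> last char: d


BWT = d$ddaead


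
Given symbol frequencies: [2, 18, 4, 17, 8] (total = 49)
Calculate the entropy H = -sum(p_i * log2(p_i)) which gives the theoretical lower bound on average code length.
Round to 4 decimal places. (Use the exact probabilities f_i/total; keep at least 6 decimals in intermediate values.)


Per-symbol terms -p_i * log2(p_i) with p_i = f_i/49:
  p = 2/49 = 0.040816: log2(p) = -4.614710, -p*log2(p) = 0.188356
  p = 18/49 = 0.367347: log2(p) = -1.444785, -p*log2(p) = 0.530737
  p = 4/49 = 0.081633: log2(p) = -3.614710, -p*log2(p) = 0.295078
  p = 17/49 = 0.346939: log2(p) = -1.527247, -p*log2(p) = 0.529861
  p = 8/49 = 0.163265: log2(p) = -2.614710, -p*log2(p) = 0.426891
H = 0.188356 + 0.530737 + 0.295078 + 0.529861 + 0.426891 = 1.970923

H = 1.9709 bits/symbol


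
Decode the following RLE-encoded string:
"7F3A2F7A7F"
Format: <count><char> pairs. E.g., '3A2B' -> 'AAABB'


Expanding each <count><char> pair:
  7F -> 'FFFFFFF'
  3A -> 'AAA'
  2F -> 'FF'
  7A -> 'AAAAAAA'
  7F -> 'FFFFFFF'

Decoded = FFFFFFFAAAFFAAAAAAAFFFFFFF


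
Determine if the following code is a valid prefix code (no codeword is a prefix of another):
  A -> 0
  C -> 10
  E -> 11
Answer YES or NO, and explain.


Checking each pair (does one codeword prefix another?):
  A='0' vs C='10': no prefix
  A='0' vs E='11': no prefix
  C='10' vs A='0': no prefix
  C='10' vs E='11': no prefix
  E='11' vs A='0': no prefix
  E='11' vs C='10': no prefix
No violation found over all pairs.

YES -- this is a valid prefix code. No codeword is a prefix of any other codeword.


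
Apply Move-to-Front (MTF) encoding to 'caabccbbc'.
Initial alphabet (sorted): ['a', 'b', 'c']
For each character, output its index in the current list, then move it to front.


MTF encoding:
'c': index 2 in ['a', 'b', 'c'] -> ['c', 'a', 'b']
'a': index 1 in ['c', 'a', 'b'] -> ['a', 'c', 'b']
'a': index 0 in ['a', 'c', 'b'] -> ['a', 'c', 'b']
'b': index 2 in ['a', 'c', 'b'] -> ['b', 'a', 'c']
'c': index 2 in ['b', 'a', 'c'] -> ['c', 'b', 'a']
'c': index 0 in ['c', 'b', 'a'] -> ['c', 'b', 'a']
'b': index 1 in ['c', 'b', 'a'] -> ['b', 'c', 'a']
'b': index 0 in ['b', 'c', 'a'] -> ['b', 'c', 'a']
'c': index 1 in ['b', 'c', 'a'] -> ['c', 'b', 'a']


Output: [2, 1, 0, 2, 2, 0, 1, 0, 1]


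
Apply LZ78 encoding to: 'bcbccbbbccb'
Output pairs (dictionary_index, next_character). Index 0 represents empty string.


LZ78 encoding steps:
Dictionary: {0: ''}
Step 1: w='' (idx 0), next='b' -> output (0, 'b'), add 'b' as idx 1
Step 2: w='' (idx 0), next='c' -> output (0, 'c'), add 'c' as idx 2
Step 3: w='b' (idx 1), next='c' -> output (1, 'c'), add 'bc' as idx 3
Step 4: w='c' (idx 2), next='b' -> output (2, 'b'), add 'cb' as idx 4
Step 5: w='b' (idx 1), next='b' -> output (1, 'b'), add 'bb' as idx 5
Step 6: w='c' (idx 2), next='c' -> output (2, 'c'), add 'cc' as idx 6
Step 7: w='b' (idx 1), end of input -> output (1, '')


Encoded: [(0, 'b'), (0, 'c'), (1, 'c'), (2, 'b'), (1, 'b'), (2, 'c'), (1, '')]


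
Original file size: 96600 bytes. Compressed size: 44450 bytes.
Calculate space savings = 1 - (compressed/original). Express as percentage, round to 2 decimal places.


ratio = compressed/original = 44450/96600 = 0.460145
savings = 1 - ratio = 1 - 0.460145 = 0.539855
as a percentage: 0.539855 * 100 = 53.99%

Space savings = 1 - 44450/96600 = 53.99%


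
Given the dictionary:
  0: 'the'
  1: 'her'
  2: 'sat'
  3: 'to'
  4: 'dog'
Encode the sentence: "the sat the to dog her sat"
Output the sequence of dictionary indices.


Look up each word in the dictionary:
  'the' -> 0
  'sat' -> 2
  'the' -> 0
  'to' -> 3
  'dog' -> 4
  'her' -> 1
  'sat' -> 2

Encoded: [0, 2, 0, 3, 4, 1, 2]


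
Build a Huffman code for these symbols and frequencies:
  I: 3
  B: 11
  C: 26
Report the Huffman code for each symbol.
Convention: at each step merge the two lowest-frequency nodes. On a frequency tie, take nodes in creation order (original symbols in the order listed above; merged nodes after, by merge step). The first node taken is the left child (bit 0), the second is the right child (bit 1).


Huffman tree construction:
Step 1: Merge I(3) + B(11) = 14
Step 2: Merge (I+B)(14) + C(26) = 40
Read each symbol's code off the tree from the root (left child = 0, right child = 1).

Codes:
  I: 00 (length 2)
  B: 01 (length 2)
  C: 1 (length 1)
Average code length: 54/40 = 1.3500 bits/symbol


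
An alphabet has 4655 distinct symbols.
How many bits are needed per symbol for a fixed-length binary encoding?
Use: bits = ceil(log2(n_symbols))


log2(4655) = 12.1846
Bracket: 2^12 = 4096 < 4655 <= 2^13 = 8192
So ceil(log2(4655)) = 13

bits = ceil(log2(4655)) = ceil(12.1846) = 13 bits


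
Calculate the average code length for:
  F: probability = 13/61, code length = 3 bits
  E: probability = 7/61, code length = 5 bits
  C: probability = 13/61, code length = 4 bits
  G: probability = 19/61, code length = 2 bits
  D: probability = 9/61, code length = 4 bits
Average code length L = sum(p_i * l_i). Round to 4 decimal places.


Weighted contributions p_i * l_i:
  F: (13/61) * 3 = 39/61
  E: (7/61) * 5 = 35/61
  C: (13/61) * 4 = 52/61
  G: (19/61) * 2 = 38/61
  D: (9/61) * 4 = 36/61
Sum = (39 + 35 + 52 + 38 + 36)/61 = 200/61

L = 200/61 = 3.2787 bits/symbol


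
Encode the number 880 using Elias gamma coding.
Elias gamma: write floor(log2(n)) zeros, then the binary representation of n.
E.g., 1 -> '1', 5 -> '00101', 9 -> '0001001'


num_bits = floor(log2(880)) + 1 = 10
leading_zeros = num_bits - 1 = 9
binary(880) = 1101110000

Elias gamma(880) = '000000000' + '1101110000' = 0000000001101110000 (19 bits)


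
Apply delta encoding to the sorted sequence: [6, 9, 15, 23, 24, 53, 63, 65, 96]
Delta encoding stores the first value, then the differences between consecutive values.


First value: 6
Deltas:
  9 - 6 = 3
  15 - 9 = 6
  23 - 15 = 8
  24 - 23 = 1
  53 - 24 = 29
  63 - 53 = 10
  65 - 63 = 2
  96 - 65 = 31


Delta encoded: [6, 3, 6, 8, 1, 29, 10, 2, 31]


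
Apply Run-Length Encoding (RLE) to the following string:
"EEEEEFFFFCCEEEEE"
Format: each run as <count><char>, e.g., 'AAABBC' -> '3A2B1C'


Scanning runs left to right:
  i=0: run of 'E' x 5 -> '5E'
  i=5: run of 'F' x 4 -> '4F'
  i=9: run of 'C' x 2 -> '2C'
  i=11: run of 'E' x 5 -> '5E'

RLE = 5E4F2C5E


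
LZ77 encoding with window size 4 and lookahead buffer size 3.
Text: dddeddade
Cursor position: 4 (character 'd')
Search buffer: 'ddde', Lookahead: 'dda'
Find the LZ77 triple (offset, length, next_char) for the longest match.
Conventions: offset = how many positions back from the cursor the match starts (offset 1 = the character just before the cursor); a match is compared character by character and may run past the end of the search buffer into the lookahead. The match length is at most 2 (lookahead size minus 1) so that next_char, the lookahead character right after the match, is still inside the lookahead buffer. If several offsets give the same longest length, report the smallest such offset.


Try each offset into the search buffer:
  offset=1 (pos 3, char 'e'): match length 0
  offset=2 (pos 2, char 'd'): match length 1
  offset=3 (pos 1, char 'd'): match length 2
  offset=4 (pos 0, char 'd'): match length 2
Longest match has length 2, found at offsets 3, 4; take the smallest, offset 3.
next_char = character at position 4 + 2 = 6 -> 'a'

Best match: offset=3, length=2 (matching 'dd' starting at position 1)
LZ77 triple: (3, 2, 'a')


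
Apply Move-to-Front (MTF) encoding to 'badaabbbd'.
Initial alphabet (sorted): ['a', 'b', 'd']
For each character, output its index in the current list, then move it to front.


MTF encoding:
'b': index 1 in ['a', 'b', 'd'] -> ['b', 'a', 'd']
'a': index 1 in ['b', 'a', 'd'] -> ['a', 'b', 'd']
'd': index 2 in ['a', 'b', 'd'] -> ['d', 'a', 'b']
'a': index 1 in ['d', 'a', 'b'] -> ['a', 'd', 'b']
'a': index 0 in ['a', 'd', 'b'] -> ['a', 'd', 'b']
'b': index 2 in ['a', 'd', 'b'] -> ['b', 'a', 'd']
'b': index 0 in ['b', 'a', 'd'] -> ['b', 'a', 'd']
'b': index 0 in ['b', 'a', 'd'] -> ['b', 'a', 'd']
'd': index 2 in ['b', 'a', 'd'] -> ['d', 'b', 'a']


Output: [1, 1, 2, 1, 0, 2, 0, 0, 2]


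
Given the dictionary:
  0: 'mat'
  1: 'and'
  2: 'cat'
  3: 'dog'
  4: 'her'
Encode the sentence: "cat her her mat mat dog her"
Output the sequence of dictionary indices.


Look up each word in the dictionary:
  'cat' -> 2
  'her' -> 4
  'her' -> 4
  'mat' -> 0
  'mat' -> 0
  'dog' -> 3
  'her' -> 4

Encoded: [2, 4, 4, 0, 0, 3, 4]


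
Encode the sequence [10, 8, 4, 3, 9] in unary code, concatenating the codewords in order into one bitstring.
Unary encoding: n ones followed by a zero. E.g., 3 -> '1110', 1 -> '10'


Encode each number as n ones followed by a terminating 0:
  10 -> 11111111110 (11 bits)
  8 -> 111111110 (9 bits)
  4 -> 11110 (5 bits)
  3 -> 1110 (4 bits)
  9 -> 1111111110 (10 bits)
Total length = 11 + 9 + 5 + 4 + 10 = 39 bits.

Unary([10, 8, 4, 3, 9]) = 111111111101111111101111011101111111110 (39 bits)


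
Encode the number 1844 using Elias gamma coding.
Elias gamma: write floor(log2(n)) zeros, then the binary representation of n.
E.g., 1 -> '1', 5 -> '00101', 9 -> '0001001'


num_bits = floor(log2(1844)) + 1 = 11
leading_zeros = num_bits - 1 = 10
binary(1844) = 11100110100

Elias gamma(1844) = '0000000000' + '11100110100' = 000000000011100110100 (21 bits)


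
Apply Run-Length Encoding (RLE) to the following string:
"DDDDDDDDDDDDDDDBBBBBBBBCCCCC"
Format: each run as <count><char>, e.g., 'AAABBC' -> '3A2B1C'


Scanning runs left to right:
  i=0: run of 'D' x 15 -> '15D'
  i=15: run of 'B' x 8 -> '8B'
  i=23: run of 'C' x 5 -> '5C'

RLE = 15D8B5C


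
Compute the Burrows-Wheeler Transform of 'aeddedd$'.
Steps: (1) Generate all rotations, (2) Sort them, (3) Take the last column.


Rotations (sorted):
  0: $aeddedd -> last char: d
  1: aeddedd$ -> last char: $
  2: d$aedded -> last char: d
  3: dd$aedde -> last char: e
  4: ddedd$ae -> last char: e
  5: dedd$aed -> last char: d
  6: edd$aedd -> last char: d
  7: eddedd$a -> last char: a


BWT = d$deedda


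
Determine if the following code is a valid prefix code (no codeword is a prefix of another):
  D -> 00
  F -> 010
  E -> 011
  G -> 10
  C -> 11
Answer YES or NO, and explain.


Checking each pair (does one codeword prefix another?):
  D='00' vs F='010': no prefix
  D='00' vs E='011': no prefix
  D='00' vs G='10': no prefix
  D='00' vs C='11': no prefix
  F='010' vs D='00': no prefix
  F='010' vs E='011': no prefix
  F='010' vs G='10': no prefix
  F='010' vs C='11': no prefix
  E='011' vs D='00': no prefix
  E='011' vs F='010': no prefix
  E='011' vs G='10': no prefix
  E='011' vs C='11': no prefix
  G='10' vs D='00': no prefix
  G='10' vs F='010': no prefix
  G='10' vs E='011': no prefix
  G='10' vs C='11': no prefix
  C='11' vs D='00': no prefix
  C='11' vs F='010': no prefix
  C='11' vs E='011': no prefix
  C='11' vs G='10': no prefix
No violation found over all pairs.

YES -- this is a valid prefix code. No codeword is a prefix of any other codeword.


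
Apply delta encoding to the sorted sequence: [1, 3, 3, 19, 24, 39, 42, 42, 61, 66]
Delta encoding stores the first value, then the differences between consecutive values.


First value: 1
Deltas:
  3 - 1 = 2
  3 - 3 = 0
  19 - 3 = 16
  24 - 19 = 5
  39 - 24 = 15
  42 - 39 = 3
  42 - 42 = 0
  61 - 42 = 19
  66 - 61 = 5


Delta encoded: [1, 2, 0, 16, 5, 15, 3, 0, 19, 5]


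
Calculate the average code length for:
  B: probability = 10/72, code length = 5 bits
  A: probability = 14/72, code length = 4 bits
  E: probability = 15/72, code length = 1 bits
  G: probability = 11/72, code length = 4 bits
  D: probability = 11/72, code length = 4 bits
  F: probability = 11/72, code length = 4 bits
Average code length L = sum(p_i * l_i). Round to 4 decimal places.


Weighted contributions p_i * l_i:
  B: (10/72) * 5 = 50/72
  A: (14/72) * 4 = 56/72
  E: (15/72) * 1 = 15/72
  G: (11/72) * 4 = 44/72
  D: (11/72) * 4 = 44/72
  F: (11/72) * 4 = 44/72
Sum = (50 + 56 + 15 + 44 + 44 + 44)/72 = 253/72

L = 253/72 = 3.5139 bits/symbol


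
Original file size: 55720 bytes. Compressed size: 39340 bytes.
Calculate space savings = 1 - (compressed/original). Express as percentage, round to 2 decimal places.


ratio = compressed/original = 39340/55720 = 0.70603
savings = 1 - ratio = 1 - 0.70603 = 0.29397
as a percentage: 0.29397 * 100 = 29.4%

Space savings = 1 - 39340/55720 = 29.4%


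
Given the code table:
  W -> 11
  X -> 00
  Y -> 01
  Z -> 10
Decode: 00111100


Decoding:
00 -> X
11 -> W
11 -> W
00 -> X


Result: XWWX


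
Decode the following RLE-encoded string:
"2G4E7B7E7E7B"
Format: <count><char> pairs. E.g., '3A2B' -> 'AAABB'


Expanding each <count><char> pair:
  2G -> 'GG'
  4E -> 'EEEE'
  7B -> 'BBBBBBB'
  7E -> 'EEEEEEE'
  7E -> 'EEEEEEE'
  7B -> 'BBBBBBB'

Decoded = GGEEEEBBBBBBBEEEEEEEEEEEEEEBBBBBBB


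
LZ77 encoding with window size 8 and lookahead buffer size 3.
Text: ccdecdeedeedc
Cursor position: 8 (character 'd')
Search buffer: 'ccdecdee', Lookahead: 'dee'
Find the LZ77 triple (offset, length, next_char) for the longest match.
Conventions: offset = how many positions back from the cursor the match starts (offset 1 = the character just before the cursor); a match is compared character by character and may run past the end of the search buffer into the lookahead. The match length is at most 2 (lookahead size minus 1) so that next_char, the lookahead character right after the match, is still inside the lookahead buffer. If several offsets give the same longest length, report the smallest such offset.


Try each offset into the search buffer:
  offset=1 (pos 7, char 'e'): match length 0
  offset=2 (pos 6, char 'e'): match length 0
  offset=3 (pos 5, char 'd'): match length 2
  offset=4 (pos 4, char 'c'): match length 0
  offset=5 (pos 3, char 'e'): match length 0
  offset=6 (pos 2, char 'd'): match length 2
  offset=7 (pos 1, char 'c'): match length 0
  offset=8 (pos 0, char 'c'): match length 0
Longest match has length 2, found at offsets 3, 6; take the smallest, offset 3.
next_char = character at position 8 + 2 = 10 -> 'e'

Best match: offset=3, length=2 (matching 'de' starting at position 5)
LZ77 triple: (3, 2, 'e')


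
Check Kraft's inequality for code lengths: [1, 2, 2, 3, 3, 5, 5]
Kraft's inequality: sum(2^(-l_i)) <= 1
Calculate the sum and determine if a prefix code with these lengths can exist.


Sum = 2^(-1) + 2^(-2) + 2^(-2) + 2^(-3) + 2^(-3) + 2^(-5) + 2^(-5)
    = 0.5 + 0.25 + 0.25 + 0.125 + 0.125 + 0.03125 + 0.03125
    = 42/32 = 1.3125
Since 1.3125 > 1, Kraft's inequality is NOT satisfied.
A prefix code with these lengths CANNOT exist.

Kraft sum = 1.3125. Not satisfied.


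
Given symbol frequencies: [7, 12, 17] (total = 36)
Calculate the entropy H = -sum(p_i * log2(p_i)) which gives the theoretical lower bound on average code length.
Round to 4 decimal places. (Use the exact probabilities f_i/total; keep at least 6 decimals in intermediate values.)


Per-symbol terms -p_i * log2(p_i) with p_i = f_i/36:
  p = 7/36 = 0.194444: log2(p) = -2.362570, -p*log2(p) = 0.459389
  p = 12/36 = 0.333333: log2(p) = -1.584963, -p*log2(p) = 0.528321
  p = 17/36 = 0.472222: log2(p) = -1.082462, -p*log2(p) = 0.511163
H = 0.459389 + 0.528321 + 0.511163 = 1.498873

H = 1.4989 bits/symbol


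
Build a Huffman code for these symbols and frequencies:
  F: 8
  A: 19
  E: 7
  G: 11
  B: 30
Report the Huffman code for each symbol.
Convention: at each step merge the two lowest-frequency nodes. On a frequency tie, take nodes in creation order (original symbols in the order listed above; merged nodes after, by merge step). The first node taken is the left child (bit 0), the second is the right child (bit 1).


Huffman tree construction:
Step 1: Merge E(7) + F(8) = 15
Step 2: Merge G(11) + (E+F)(15) = 26
Step 3: Merge A(19) + (G+(E+F))(26) = 45
Step 4: Merge B(30) + (A+(G+(E+F)))(45) = 75
Read each symbol's code off the tree from the root (left child = 0, right child = 1).

Codes:
  F: 1111 (length 4)
  A: 10 (length 2)
  E: 1110 (length 4)
  G: 110 (length 3)
  B: 0 (length 1)
Average code length: 161/75 = 2.1467 bits/symbol


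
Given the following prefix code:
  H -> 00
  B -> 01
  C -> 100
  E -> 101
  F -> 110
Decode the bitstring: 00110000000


Decoding step by step:
Bits 00 -> H
Bits 110 -> F
Bits 00 -> H
Bits 00 -> H
Bits 00 -> H


Decoded message: HFHHH


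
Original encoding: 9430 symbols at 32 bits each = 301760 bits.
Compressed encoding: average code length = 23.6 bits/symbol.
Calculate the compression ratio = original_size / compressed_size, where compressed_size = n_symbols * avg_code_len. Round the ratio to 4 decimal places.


original_size = n_symbols * orig_bits = 9430 * 32 = 301760 bits
compressed_size = n_symbols * avg_code_len = 9430 * 23.6 = 222548.0 bits
ratio = original_size / compressed_size = 301760 / 222548.0 = 1.3559

Compression ratio = 1.3559


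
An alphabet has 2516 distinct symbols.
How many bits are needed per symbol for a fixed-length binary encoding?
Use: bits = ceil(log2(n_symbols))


log2(2516) = 11.2969
Bracket: 2^11 = 2048 < 2516 <= 2^12 = 4096
So ceil(log2(2516)) = 12

bits = ceil(log2(2516)) = ceil(11.2969) = 12 bits


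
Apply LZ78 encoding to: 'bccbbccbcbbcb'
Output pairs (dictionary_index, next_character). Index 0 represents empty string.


LZ78 encoding steps:
Dictionary: {0: ''}
Step 1: w='' (idx 0), next='b' -> output (0, 'b'), add 'b' as idx 1
Step 2: w='' (idx 0), next='c' -> output (0, 'c'), add 'c' as idx 2
Step 3: w='c' (idx 2), next='b' -> output (2, 'b'), add 'cb' as idx 3
Step 4: w='b' (idx 1), next='c' -> output (1, 'c'), add 'bc' as idx 4
Step 5: w='cb' (idx 3), next='c' -> output (3, 'c'), add 'cbc' as idx 5
Step 6: w='b' (idx 1), next='b' -> output (1, 'b'), add 'bb' as idx 6
Step 7: w='cb' (idx 3), end of input -> output (3, '')


Encoded: [(0, 'b'), (0, 'c'), (2, 'b'), (1, 'c'), (3, 'c'), (1, 'b'), (3, '')]


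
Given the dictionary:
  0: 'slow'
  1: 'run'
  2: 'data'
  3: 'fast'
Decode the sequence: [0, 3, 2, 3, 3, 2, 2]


Look up each index in the dictionary:
  0 -> 'slow'
  3 -> 'fast'
  2 -> 'data'
  3 -> 'fast'
  3 -> 'fast'
  2 -> 'data'
  2 -> 'data'

Decoded: "slow fast data fast fast data data"


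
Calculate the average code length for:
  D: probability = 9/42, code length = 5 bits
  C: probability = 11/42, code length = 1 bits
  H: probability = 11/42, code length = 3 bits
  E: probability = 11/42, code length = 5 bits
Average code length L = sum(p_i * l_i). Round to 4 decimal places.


Weighted contributions p_i * l_i:
  D: (9/42) * 5 = 45/42
  C: (11/42) * 1 = 11/42
  H: (11/42) * 3 = 33/42
  E: (11/42) * 5 = 55/42
Sum = (45 + 11 + 33 + 55)/42 = 144/42

L = 144/42 = 3.4286 bits/symbol


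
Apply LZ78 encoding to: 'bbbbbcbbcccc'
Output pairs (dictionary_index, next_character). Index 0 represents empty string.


LZ78 encoding steps:
Dictionary: {0: ''}
Step 1: w='' (idx 0), next='b' -> output (0, 'b'), add 'b' as idx 1
Step 2: w='b' (idx 1), next='b' -> output (1, 'b'), add 'bb' as idx 2
Step 3: w='bb' (idx 2), next='c' -> output (2, 'c'), add 'bbc' as idx 3
Step 4: w='bbc' (idx 3), next='c' -> output (3, 'c'), add 'bbcc' as idx 4
Step 5: w='' (idx 0), next='c' -> output (0, 'c'), add 'c' as idx 5
Step 6: w='c' (idx 5), end of input -> output (5, '')


Encoded: [(0, 'b'), (1, 'b'), (2, 'c'), (3, 'c'), (0, 'c'), (5, '')]


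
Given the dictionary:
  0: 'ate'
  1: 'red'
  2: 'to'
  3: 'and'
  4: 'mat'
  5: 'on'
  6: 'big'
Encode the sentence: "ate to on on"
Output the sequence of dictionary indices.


Look up each word in the dictionary:
  'ate' -> 0
  'to' -> 2
  'on' -> 5
  'on' -> 5

Encoded: [0, 2, 5, 5]


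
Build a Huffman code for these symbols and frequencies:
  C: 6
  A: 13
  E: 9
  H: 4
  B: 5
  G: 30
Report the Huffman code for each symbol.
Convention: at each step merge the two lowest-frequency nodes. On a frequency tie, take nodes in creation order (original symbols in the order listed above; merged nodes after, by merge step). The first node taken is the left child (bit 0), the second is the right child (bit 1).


Huffman tree construction:
Step 1: Merge H(4) + B(5) = 9
Step 2: Merge C(6) + E(9) = 15
Step 3: Merge (H+B)(9) + A(13) = 22
Step 4: Merge (C+E)(15) + ((H+B)+A)(22) = 37
Step 5: Merge G(30) + ((C+E)+((H+B)+A))(37) = 67
Read each symbol's code off the tree from the root (left child = 0, right child = 1).

Codes:
  C: 100 (length 3)
  A: 111 (length 3)
  E: 101 (length 3)
  H: 1100 (length 4)
  B: 1101 (length 4)
  G: 0 (length 1)
Average code length: 150/67 = 2.2388 bits/symbol


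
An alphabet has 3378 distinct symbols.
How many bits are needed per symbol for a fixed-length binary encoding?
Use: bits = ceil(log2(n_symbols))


log2(3378) = 11.722
Bracket: 2^11 = 2048 < 3378 <= 2^12 = 4096
So ceil(log2(3378)) = 12

bits = ceil(log2(3378)) = ceil(11.722) = 12 bits


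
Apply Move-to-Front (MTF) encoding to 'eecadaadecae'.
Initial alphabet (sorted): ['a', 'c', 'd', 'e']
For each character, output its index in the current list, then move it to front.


MTF encoding:
'e': index 3 in ['a', 'c', 'd', 'e'] -> ['e', 'a', 'c', 'd']
'e': index 0 in ['e', 'a', 'c', 'd'] -> ['e', 'a', 'c', 'd']
'c': index 2 in ['e', 'a', 'c', 'd'] -> ['c', 'e', 'a', 'd']
'a': index 2 in ['c', 'e', 'a', 'd'] -> ['a', 'c', 'e', 'd']
'd': index 3 in ['a', 'c', 'e', 'd'] -> ['d', 'a', 'c', 'e']
'a': index 1 in ['d', 'a', 'c', 'e'] -> ['a', 'd', 'c', 'e']
'a': index 0 in ['a', 'd', 'c', 'e'] -> ['a', 'd', 'c', 'e']
'd': index 1 in ['a', 'd', 'c', 'e'] -> ['d', 'a', 'c', 'e']
'e': index 3 in ['d', 'a', 'c', 'e'] -> ['e', 'd', 'a', 'c']
'c': index 3 in ['e', 'd', 'a', 'c'] -> ['c', 'e', 'd', 'a']
'a': index 3 in ['c', 'e', 'd', 'a'] -> ['a', 'c', 'e', 'd']
'e': index 2 in ['a', 'c', 'e', 'd'] -> ['e', 'a', 'c', 'd']


Output: [3, 0, 2, 2, 3, 1, 0, 1, 3, 3, 3, 2]


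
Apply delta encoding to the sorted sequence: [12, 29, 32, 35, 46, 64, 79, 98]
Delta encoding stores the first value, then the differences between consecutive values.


First value: 12
Deltas:
  29 - 12 = 17
  32 - 29 = 3
  35 - 32 = 3
  46 - 35 = 11
  64 - 46 = 18
  79 - 64 = 15
  98 - 79 = 19


Delta encoded: [12, 17, 3, 3, 11, 18, 15, 19]


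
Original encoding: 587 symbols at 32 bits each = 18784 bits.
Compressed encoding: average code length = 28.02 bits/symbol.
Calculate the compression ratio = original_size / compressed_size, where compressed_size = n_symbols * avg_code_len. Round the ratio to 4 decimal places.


original_size = n_symbols * orig_bits = 587 * 32 = 18784 bits
compressed_size = n_symbols * avg_code_len = 587 * 28.02 = 16447.74 bits
ratio = original_size / compressed_size = 18784 / 16447.74 = 1.142

Compression ratio = 1.142


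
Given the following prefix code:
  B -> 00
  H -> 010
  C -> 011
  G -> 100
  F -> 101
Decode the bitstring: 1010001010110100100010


Decoding step by step:
Bits 101 -> F
Bits 00 -> B
Bits 010 -> H
Bits 101 -> F
Bits 101 -> F
Bits 00 -> B
Bits 100 -> G
Bits 010 -> H


Decoded message: FBHFFBGH


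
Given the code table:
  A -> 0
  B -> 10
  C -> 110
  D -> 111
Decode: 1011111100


Decoding:
10 -> B
111 -> D
111 -> D
0 -> A
0 -> A


Result: BDDAA


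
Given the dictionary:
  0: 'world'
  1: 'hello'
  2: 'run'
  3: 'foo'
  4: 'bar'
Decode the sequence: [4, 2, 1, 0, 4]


Look up each index in the dictionary:
  4 -> 'bar'
  2 -> 'run'
  1 -> 'hello'
  0 -> 'world'
  4 -> 'bar'

Decoded: "bar run hello world bar"


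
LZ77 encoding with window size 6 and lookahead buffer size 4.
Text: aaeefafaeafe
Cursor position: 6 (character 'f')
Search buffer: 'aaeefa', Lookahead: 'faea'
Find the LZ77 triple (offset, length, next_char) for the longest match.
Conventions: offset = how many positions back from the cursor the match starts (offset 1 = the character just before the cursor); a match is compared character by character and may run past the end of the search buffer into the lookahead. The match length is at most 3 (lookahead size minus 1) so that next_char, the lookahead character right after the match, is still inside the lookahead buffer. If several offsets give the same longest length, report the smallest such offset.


Try each offset into the search buffer:
  offset=1 (pos 5, char 'a'): match length 0
  offset=2 (pos 4, char 'f'): match length 2
  offset=3 (pos 3, char 'e'): match length 0
  offset=4 (pos 2, char 'e'): match length 0
  offset=5 (pos 1, char 'a'): match length 0
  offset=6 (pos 0, char 'a'): match length 0
Longest match has length 2 at offset 2.
next_char = character at position 6 + 2 = 8 -> 'e'

Best match: offset=2, length=2 (matching 'fa' starting at position 4)
LZ77 triple: (2, 2, 'e')


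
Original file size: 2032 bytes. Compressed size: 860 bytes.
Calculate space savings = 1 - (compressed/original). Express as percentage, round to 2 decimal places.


ratio = compressed/original = 860/2032 = 0.423228
savings = 1 - ratio = 1 - 0.423228 = 0.576772
as a percentage: 0.576772 * 100 = 57.68%

Space savings = 1 - 860/2032 = 57.68%


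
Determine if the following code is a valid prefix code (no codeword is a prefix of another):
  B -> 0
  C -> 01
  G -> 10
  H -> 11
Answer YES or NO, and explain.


Checking each pair (does one codeword prefix another?):
  B='0' vs C='01': prefix -- VIOLATION

NO -- this is NOT a valid prefix code. B (0) is a prefix of C (01).


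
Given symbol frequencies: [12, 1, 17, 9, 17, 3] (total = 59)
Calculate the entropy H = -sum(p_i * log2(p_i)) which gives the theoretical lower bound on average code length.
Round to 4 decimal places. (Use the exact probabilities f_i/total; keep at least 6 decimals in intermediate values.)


Per-symbol terms -p_i * log2(p_i) with p_i = f_i/59:
  p = 12/59 = 0.203390: log2(p) = -2.297681, -p*log2(p) = 0.467325
  p = 1/59 = 0.016949: log2(p) = -5.882643, -p*log2(p) = 0.099706
  p = 17/59 = 0.288136: log2(p) = -1.795180, -p*log2(p) = 0.517255
  p = 9/59 = 0.152542: log2(p) = -2.712718, -p*log2(p) = 0.413804
  p = 17/59 = 0.288136: log2(p) = -1.795180, -p*log2(p) = 0.517255
  p = 3/59 = 0.050847: log2(p) = -4.297681, -p*log2(p) = 0.218526
H = 0.467325 + 0.099706 + 0.517255 + 0.413804 + 0.517255 + 0.218526 = 2.233871

H = 2.2339 bits/symbol


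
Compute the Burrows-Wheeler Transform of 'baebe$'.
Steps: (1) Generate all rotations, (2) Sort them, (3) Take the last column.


Rotations (sorted):
  0: $baebe -> last char: e
  1: aebe$b -> last char: b
  2: baebe$ -> last char: $
  3: be$bae -> last char: e
  4: e$baeb -> last char: b
  5: ebe$ba -> last char: a


BWT = eb$eba


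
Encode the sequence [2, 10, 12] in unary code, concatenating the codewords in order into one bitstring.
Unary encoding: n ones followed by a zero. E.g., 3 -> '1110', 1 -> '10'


Encode each number as n ones followed by a terminating 0:
  2 -> 110 (3 bits)
  10 -> 11111111110 (11 bits)
  12 -> 1111111111110 (13 bits)
Total length = 3 + 11 + 13 = 27 bits.

Unary([2, 10, 12]) = 110111111111101111111111110 (27 bits)


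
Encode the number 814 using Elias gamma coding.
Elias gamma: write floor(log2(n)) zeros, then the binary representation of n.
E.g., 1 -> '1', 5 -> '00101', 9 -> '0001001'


num_bits = floor(log2(814)) + 1 = 10
leading_zeros = num_bits - 1 = 9
binary(814) = 1100101110

Elias gamma(814) = '000000000' + '1100101110' = 0000000001100101110 (19 bits)


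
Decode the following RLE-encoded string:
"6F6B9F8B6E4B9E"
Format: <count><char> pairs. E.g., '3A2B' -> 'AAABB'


Expanding each <count><char> pair:
  6F -> 'FFFFFF'
  6B -> 'BBBBBB'
  9F -> 'FFFFFFFFF'
  8B -> 'BBBBBBBB'
  6E -> 'EEEEEE'
  4B -> 'BBBB'
  9E -> 'EEEEEEEEE'

Decoded = FFFFFFBBBBBBFFFFFFFFFBBBBBBBBEEEEEEBBBBEEEEEEEEE


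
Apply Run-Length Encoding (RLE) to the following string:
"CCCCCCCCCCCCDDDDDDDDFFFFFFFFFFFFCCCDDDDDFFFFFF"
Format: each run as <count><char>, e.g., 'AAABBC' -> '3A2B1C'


Scanning runs left to right:
  i=0: run of 'C' x 12 -> '12C'
  i=12: run of 'D' x 8 -> '8D'
  i=20: run of 'F' x 12 -> '12F'
  i=32: run of 'C' x 3 -> '3C'
  i=35: run of 'D' x 5 -> '5D'
  i=40: run of 'F' x 6 -> '6F'

RLE = 12C8D12F3C5D6F


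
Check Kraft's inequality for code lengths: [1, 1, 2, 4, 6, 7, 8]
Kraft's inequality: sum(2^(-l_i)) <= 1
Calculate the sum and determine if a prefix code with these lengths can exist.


Sum = 2^(-1) + 2^(-1) + 2^(-2) + 2^(-4) + 2^(-6) + 2^(-7) + 2^(-8)
    = 0.5 + 0.5 + 0.25 + 0.0625 + 0.015625 + 0.0078125 + 0.00390625
    = 343/256 = 1.33984375
Since 1.33984375 > 1, Kraft's inequality is NOT satisfied.
A prefix code with these lengths CANNOT exist.

Kraft sum = 1.33984375. Not satisfied.


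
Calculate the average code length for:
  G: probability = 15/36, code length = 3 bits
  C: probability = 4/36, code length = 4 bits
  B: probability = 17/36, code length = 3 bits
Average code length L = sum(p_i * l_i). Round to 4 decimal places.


Weighted contributions p_i * l_i:
  G: (15/36) * 3 = 45/36
  C: (4/36) * 4 = 16/36
  B: (17/36) * 3 = 51/36
Sum = (45 + 16 + 51)/36 = 112/36

L = 112/36 = 3.1111 bits/symbol


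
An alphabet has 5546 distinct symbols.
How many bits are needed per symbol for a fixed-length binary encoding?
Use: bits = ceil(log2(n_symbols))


log2(5546) = 12.4372
Bracket: 2^12 = 4096 < 5546 <= 2^13 = 8192
So ceil(log2(5546)) = 13

bits = ceil(log2(5546)) = ceil(12.4372) = 13 bits


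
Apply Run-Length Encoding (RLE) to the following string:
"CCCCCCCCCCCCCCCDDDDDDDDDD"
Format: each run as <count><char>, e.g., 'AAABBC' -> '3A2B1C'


Scanning runs left to right:
  i=0: run of 'C' x 15 -> '15C'
  i=15: run of 'D' x 10 -> '10D'

RLE = 15C10D


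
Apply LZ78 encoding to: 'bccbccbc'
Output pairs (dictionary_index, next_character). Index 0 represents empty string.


LZ78 encoding steps:
Dictionary: {0: ''}
Step 1: w='' (idx 0), next='b' -> output (0, 'b'), add 'b' as idx 1
Step 2: w='' (idx 0), next='c' -> output (0, 'c'), add 'c' as idx 2
Step 3: w='c' (idx 2), next='b' -> output (2, 'b'), add 'cb' as idx 3
Step 4: w='c' (idx 2), next='c' -> output (2, 'c'), add 'cc' as idx 4
Step 5: w='b' (idx 1), next='c' -> output (1, 'c'), add 'bc' as idx 5


Encoded: [(0, 'b'), (0, 'c'), (2, 'b'), (2, 'c'), (1, 'c')]


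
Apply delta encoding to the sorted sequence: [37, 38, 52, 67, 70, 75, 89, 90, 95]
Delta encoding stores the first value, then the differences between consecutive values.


First value: 37
Deltas:
  38 - 37 = 1
  52 - 38 = 14
  67 - 52 = 15
  70 - 67 = 3
  75 - 70 = 5
  89 - 75 = 14
  90 - 89 = 1
  95 - 90 = 5


Delta encoded: [37, 1, 14, 15, 3, 5, 14, 1, 5]


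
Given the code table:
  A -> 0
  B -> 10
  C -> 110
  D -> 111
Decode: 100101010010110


Decoding:
10 -> B
0 -> A
10 -> B
10 -> B
10 -> B
0 -> A
10 -> B
110 -> C


Result: BABBBABC


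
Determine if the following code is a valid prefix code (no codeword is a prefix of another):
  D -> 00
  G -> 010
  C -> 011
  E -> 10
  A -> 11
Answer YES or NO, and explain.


Checking each pair (does one codeword prefix another?):
  D='00' vs G='010': no prefix
  D='00' vs C='011': no prefix
  D='00' vs E='10': no prefix
  D='00' vs A='11': no prefix
  G='010' vs D='00': no prefix
  G='010' vs C='011': no prefix
  G='010' vs E='10': no prefix
  G='010' vs A='11': no prefix
  C='011' vs D='00': no prefix
  C='011' vs G='010': no prefix
  C='011' vs E='10': no prefix
  C='011' vs A='11': no prefix
  E='10' vs D='00': no prefix
  E='10' vs G='010': no prefix
  E='10' vs C='011': no prefix
  E='10' vs A='11': no prefix
  A='11' vs D='00': no prefix
  A='11' vs G='010': no prefix
  A='11' vs C='011': no prefix
  A='11' vs E='10': no prefix
No violation found over all pairs.

YES -- this is a valid prefix code. No codeword is a prefix of any other codeword.


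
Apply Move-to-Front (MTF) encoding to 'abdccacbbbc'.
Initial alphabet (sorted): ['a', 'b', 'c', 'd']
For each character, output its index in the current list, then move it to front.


MTF encoding:
'a': index 0 in ['a', 'b', 'c', 'd'] -> ['a', 'b', 'c', 'd']
'b': index 1 in ['a', 'b', 'c', 'd'] -> ['b', 'a', 'c', 'd']
'd': index 3 in ['b', 'a', 'c', 'd'] -> ['d', 'b', 'a', 'c']
'c': index 3 in ['d', 'b', 'a', 'c'] -> ['c', 'd', 'b', 'a']
'c': index 0 in ['c', 'd', 'b', 'a'] -> ['c', 'd', 'b', 'a']
'a': index 3 in ['c', 'd', 'b', 'a'] -> ['a', 'c', 'd', 'b']
'c': index 1 in ['a', 'c', 'd', 'b'] -> ['c', 'a', 'd', 'b']
'b': index 3 in ['c', 'a', 'd', 'b'] -> ['b', 'c', 'a', 'd']
'b': index 0 in ['b', 'c', 'a', 'd'] -> ['b', 'c', 'a', 'd']
'b': index 0 in ['b', 'c', 'a', 'd'] -> ['b', 'c', 'a', 'd']
'c': index 1 in ['b', 'c', 'a', 'd'] -> ['c', 'b', 'a', 'd']


Output: [0, 1, 3, 3, 0, 3, 1, 3, 0, 0, 1]


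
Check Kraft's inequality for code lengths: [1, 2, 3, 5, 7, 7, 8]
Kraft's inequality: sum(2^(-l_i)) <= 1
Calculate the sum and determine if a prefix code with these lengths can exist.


Sum = 2^(-1) + 2^(-2) + 2^(-3) + 2^(-5) + 2^(-7) + 2^(-7) + 2^(-8)
    = 0.5 + 0.25 + 0.125 + 0.03125 + 0.0078125 + 0.0078125 + 0.00390625
    = 237/256 = 0.92578125
Since 0.92578125 <= 1, Kraft's inequality IS satisfied.
A prefix code with these lengths CAN exist.

Kraft sum = 0.92578125. Satisfied.


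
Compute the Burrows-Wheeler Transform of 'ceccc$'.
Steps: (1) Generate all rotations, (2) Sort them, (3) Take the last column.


Rotations (sorted):
  0: $ceccc -> last char: c
  1: c$cecc -> last char: c
  2: cc$cec -> last char: c
  3: ccc$ce -> last char: e
  4: ceccc$ -> last char: $
  5: eccc$c -> last char: c


BWT = ccce$c


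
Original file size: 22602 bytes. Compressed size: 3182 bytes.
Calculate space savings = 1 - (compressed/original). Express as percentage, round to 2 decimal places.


ratio = compressed/original = 3182/22602 = 0.140784
savings = 1 - ratio = 1 - 0.140784 = 0.859216
as a percentage: 0.859216 * 100 = 85.92%

Space savings = 1 - 3182/22602 = 85.92%


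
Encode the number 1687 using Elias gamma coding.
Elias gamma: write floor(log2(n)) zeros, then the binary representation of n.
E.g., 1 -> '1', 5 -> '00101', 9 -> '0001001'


num_bits = floor(log2(1687)) + 1 = 11
leading_zeros = num_bits - 1 = 10
binary(1687) = 11010010111

Elias gamma(1687) = '0000000000' + '11010010111' = 000000000011010010111 (21 bits)


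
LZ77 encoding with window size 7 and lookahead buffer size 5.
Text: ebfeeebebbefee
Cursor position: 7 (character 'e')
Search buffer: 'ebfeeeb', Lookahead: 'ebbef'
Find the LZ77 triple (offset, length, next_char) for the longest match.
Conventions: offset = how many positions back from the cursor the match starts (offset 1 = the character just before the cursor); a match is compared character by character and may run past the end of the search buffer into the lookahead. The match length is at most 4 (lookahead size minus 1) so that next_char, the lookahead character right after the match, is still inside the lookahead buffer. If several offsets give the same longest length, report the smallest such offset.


Try each offset into the search buffer:
  offset=1 (pos 6, char 'b'): match length 0
  offset=2 (pos 5, char 'e'): match length 2
  offset=3 (pos 4, char 'e'): match length 1
  offset=4 (pos 3, char 'e'): match length 1
  offset=5 (pos 2, char 'f'): match length 0
  offset=6 (pos 1, char 'b'): match length 0
  offset=7 (pos 0, char 'e'): match length 2
Longest match has length 2, found at offsets 2, 7; take the smallest, offset 2.
next_char = character at position 7 + 2 = 9 -> 'b'

Best match: offset=2, length=2 (matching 'eb' starting at position 5)
LZ77 triple: (2, 2, 'b')


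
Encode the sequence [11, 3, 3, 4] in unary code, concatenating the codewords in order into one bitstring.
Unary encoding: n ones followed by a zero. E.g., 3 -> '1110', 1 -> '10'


Encode each number as n ones followed by a terminating 0:
  11 -> 111111111110 (12 bits)
  3 -> 1110 (4 bits)
  3 -> 1110 (4 bits)
  4 -> 11110 (5 bits)
Total length = 12 + 4 + 4 + 5 = 25 bits.

Unary([11, 3, 3, 4]) = 1111111111101110111011110 (25 bits)
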